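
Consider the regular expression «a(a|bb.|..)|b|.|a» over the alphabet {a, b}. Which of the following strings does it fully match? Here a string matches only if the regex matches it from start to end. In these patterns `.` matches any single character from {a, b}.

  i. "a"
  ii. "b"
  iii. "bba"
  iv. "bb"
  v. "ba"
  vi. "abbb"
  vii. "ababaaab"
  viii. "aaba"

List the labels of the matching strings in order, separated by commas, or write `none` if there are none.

i, ii, vi

i. "a" → match
ii. "b" → match
iii. "bba" → no match
iv. "bb" → no match
v. "ba" → no match
vi. "abbb" → match
vii. "ababaaab" → no match
viii. "aaba" → no match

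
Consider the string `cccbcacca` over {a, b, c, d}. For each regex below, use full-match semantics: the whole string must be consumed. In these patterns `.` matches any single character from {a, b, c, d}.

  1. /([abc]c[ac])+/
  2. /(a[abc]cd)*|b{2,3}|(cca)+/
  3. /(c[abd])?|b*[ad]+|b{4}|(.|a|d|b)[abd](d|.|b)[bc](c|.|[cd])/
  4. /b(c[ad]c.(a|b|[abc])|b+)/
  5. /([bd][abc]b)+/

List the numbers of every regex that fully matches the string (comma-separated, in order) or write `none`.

1

1 → match
2 → no match
3 → no match
4 → no match — must start with `b`
5 → no match — must end with `b`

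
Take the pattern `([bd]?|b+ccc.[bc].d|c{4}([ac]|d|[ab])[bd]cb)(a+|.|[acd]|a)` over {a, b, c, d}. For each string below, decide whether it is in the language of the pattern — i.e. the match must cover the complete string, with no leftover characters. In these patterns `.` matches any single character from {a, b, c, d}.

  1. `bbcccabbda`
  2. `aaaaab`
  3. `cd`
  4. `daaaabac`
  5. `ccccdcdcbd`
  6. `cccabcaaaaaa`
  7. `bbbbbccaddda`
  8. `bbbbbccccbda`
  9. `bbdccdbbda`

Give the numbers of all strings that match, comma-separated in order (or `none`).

1 → match
2 → no match
3 → no match
4 → no match
5 → no match
6 → no match
7 → no match
8 → no match
9 → no match

1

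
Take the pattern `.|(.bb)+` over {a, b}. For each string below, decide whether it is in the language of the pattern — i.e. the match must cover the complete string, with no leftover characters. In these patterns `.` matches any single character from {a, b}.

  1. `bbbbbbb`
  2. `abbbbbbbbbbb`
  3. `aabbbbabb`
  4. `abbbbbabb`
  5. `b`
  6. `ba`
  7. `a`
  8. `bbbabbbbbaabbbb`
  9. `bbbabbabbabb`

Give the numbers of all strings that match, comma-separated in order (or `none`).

2, 4, 5, 7, 9

1. `bbbbbbb` → no match
2. `abbbbbbbbbbb` → match
3. `aabbbbabb` → no match
4. `abbbbbabb` → match
5. `b` → match
6. `ba` → no match
7. `a` → match
8 → no match
9. `bbbabbabbabb` → match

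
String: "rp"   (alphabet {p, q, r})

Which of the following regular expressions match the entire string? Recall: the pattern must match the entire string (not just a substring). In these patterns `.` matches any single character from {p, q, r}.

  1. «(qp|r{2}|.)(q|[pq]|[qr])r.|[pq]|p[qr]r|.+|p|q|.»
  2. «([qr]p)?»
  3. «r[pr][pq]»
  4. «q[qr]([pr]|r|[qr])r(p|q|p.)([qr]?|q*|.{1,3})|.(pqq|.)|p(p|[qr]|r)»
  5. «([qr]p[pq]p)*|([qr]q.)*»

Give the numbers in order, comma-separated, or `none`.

1, 2, 4

1 → match
2 → match
3 → no match
4 → match
5 → no match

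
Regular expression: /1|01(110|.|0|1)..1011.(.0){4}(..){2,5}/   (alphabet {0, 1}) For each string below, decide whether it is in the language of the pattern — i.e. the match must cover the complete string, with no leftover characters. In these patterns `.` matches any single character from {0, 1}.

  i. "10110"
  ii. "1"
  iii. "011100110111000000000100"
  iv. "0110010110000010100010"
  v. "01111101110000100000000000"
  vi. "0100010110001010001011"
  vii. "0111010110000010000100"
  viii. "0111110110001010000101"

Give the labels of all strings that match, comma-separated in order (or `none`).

i → no match
ii → match
iii → match
iv → match
v → match
vi → match
vii → match
viii → match

ii, iii, iv, v, vi, vii, viii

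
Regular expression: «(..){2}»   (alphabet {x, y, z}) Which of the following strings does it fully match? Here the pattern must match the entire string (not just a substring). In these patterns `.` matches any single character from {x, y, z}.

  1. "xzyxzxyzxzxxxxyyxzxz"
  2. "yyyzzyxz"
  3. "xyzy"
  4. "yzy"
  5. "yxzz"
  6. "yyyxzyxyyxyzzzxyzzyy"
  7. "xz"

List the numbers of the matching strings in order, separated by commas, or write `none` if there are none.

3, 5

1 → no match
2. "yyyzzyxz" → no match
3. "xyzy" → match
4. "yzy" → no match
5. "yxzz" → match
6 → no match
7. "xz" → no match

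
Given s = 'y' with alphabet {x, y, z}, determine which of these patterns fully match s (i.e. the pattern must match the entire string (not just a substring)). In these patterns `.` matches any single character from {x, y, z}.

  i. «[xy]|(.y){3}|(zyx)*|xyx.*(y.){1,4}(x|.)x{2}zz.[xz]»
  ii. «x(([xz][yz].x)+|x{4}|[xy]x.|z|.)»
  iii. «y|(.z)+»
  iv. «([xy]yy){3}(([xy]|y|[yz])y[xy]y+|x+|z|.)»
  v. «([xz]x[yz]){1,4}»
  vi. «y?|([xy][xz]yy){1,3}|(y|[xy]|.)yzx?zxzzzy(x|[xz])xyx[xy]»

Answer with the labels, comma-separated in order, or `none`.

i → match
ii → no match — must start with 'x'
iii → match
iv → no match
v → no match
vi → match

i, iii, vi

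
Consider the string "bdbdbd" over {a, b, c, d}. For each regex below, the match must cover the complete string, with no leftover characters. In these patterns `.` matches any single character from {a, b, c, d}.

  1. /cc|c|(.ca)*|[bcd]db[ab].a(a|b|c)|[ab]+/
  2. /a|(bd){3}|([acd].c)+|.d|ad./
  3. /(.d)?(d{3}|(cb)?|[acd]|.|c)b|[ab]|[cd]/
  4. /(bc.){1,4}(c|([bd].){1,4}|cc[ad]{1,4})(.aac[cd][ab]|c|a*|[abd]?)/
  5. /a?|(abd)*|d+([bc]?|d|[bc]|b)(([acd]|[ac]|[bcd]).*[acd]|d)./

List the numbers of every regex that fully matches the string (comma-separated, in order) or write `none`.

2

1 → no match
2 → match
3 → no match
4 → no match — must start with "bc"
5 → no match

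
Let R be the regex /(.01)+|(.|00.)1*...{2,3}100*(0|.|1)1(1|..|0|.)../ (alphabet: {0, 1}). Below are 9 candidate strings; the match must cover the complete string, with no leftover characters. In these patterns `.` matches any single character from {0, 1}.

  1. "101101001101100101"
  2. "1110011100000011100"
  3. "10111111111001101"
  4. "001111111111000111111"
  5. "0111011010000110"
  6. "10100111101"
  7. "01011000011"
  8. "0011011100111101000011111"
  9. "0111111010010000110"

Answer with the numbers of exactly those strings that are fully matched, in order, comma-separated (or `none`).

1 → no match
2 → match
3 → no match
4 → match
5 → no match
6 → no match
7 → no match
8 → no match
9 → no match

2, 4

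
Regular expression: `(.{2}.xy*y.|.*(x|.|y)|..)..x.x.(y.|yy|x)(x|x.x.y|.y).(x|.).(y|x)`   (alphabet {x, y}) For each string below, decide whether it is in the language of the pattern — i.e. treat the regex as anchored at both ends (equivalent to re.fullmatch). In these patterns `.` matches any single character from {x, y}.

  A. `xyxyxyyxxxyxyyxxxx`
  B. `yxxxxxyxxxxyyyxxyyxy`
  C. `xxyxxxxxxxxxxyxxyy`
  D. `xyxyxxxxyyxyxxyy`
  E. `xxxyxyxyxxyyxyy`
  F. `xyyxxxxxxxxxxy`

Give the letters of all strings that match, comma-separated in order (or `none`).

A → match
B → no match
C → match
D → match
E → match
F → match

A, C, D, E, F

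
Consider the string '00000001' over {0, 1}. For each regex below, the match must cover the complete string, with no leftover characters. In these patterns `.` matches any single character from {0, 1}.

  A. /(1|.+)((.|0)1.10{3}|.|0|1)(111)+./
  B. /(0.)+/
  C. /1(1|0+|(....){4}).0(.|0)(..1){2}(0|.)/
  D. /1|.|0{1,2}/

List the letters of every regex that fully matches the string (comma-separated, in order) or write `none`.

B

A → no match
B → match
C → no match — must start with '1'
D → no match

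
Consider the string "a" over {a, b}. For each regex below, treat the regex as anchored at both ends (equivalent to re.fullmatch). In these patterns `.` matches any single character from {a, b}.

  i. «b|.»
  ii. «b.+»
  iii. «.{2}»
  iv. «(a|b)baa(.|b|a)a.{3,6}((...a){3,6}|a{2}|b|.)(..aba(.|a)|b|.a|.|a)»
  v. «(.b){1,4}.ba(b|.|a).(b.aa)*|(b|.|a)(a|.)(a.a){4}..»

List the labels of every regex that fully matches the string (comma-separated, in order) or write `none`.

i → match
ii → no match — must start with "b"
iii → no match
iv → no match
v → no match

i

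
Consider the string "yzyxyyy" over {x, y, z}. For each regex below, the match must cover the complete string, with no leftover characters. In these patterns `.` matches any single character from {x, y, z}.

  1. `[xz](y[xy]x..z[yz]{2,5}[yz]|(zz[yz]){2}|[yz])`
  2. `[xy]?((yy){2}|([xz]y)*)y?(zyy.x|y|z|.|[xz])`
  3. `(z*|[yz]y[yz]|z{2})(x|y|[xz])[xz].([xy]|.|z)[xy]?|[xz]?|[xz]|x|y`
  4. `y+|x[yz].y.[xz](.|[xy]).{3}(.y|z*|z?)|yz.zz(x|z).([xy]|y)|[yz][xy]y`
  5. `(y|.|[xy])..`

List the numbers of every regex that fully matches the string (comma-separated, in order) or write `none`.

1 → no match
2 → match
3 → no match
4 → no match
5 → no match

2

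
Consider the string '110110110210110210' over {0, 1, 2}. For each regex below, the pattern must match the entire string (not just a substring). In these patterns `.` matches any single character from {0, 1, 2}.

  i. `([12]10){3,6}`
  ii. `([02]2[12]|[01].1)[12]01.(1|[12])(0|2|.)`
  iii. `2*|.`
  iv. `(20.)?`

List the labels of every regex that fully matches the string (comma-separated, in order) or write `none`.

i

i → match
ii → no match
iii → no match
iv → no match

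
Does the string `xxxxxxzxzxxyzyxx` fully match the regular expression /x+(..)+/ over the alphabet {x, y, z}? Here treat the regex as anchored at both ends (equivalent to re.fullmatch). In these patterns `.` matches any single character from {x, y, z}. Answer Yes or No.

Yes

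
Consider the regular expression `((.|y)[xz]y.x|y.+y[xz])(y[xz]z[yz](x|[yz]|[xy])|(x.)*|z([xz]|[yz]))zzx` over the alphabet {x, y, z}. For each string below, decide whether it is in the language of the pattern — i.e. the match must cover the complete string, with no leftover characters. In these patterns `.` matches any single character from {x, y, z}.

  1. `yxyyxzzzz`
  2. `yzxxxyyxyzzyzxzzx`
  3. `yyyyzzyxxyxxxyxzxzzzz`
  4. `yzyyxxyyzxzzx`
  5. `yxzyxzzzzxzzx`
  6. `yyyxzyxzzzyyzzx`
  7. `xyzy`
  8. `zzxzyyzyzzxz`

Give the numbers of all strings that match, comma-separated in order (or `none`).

none

1 → no match — must end with `zzx`
2 → no match
3 → no match — must end with `zzx`
4 → no match
5 → no match
6 → no match
7 → no match — must end with `zzx`
8 → no match — must end with `zzx`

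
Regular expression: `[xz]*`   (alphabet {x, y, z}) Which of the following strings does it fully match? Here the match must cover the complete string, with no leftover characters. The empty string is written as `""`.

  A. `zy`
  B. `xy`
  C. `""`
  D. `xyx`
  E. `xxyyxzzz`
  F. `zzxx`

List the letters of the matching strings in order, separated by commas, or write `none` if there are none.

C, F

A → no match
B → no match
C → match
D → no match
E → no match
F → match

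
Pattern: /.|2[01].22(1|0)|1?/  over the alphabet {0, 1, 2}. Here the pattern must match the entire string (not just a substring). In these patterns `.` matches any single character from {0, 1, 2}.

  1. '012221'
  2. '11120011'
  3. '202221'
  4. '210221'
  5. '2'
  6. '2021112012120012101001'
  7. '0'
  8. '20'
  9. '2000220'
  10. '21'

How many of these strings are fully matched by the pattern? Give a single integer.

1 → no match
2 → no match
3 → match
4 → match
5 → match
6 → no match
7 → match
8 → no match
9 → no match
10 → no match
Total matched: 4

4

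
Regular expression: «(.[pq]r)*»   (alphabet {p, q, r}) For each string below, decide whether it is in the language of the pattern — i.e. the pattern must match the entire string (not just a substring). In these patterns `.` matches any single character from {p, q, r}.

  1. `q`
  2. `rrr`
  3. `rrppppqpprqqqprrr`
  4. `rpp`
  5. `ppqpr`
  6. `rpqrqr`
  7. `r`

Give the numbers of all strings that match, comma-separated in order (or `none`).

none

1 → no match
2 → no match
3 → no match
4 → no match
5 → no match
6 → no match
7 → no match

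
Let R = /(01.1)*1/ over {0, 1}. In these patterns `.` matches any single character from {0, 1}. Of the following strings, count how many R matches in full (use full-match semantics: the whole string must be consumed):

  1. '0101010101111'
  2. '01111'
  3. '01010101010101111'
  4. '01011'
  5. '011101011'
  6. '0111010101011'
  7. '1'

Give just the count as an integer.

1 → match
2 → match
3 → match
4 → match
5 → match
6 → match
7 → match
Total matched: 7

7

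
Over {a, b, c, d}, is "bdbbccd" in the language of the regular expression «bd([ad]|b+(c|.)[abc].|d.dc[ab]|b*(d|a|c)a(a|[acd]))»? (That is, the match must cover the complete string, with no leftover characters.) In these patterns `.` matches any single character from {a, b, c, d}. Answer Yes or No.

Yes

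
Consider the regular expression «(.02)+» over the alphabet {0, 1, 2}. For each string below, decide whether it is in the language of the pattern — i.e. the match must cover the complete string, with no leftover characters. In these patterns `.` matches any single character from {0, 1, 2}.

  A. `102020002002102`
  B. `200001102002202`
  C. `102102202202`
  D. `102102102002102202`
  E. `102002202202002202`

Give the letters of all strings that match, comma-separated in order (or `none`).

C, D, E

A → no match
B → no match
C → match
D → match
E → match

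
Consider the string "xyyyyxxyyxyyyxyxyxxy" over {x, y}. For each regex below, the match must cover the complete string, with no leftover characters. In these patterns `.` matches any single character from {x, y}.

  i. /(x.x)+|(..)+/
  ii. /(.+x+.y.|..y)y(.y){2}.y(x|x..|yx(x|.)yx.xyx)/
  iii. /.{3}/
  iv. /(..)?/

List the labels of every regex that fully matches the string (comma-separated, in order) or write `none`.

i → match
ii → match
iii → no match
iv → no match

i, ii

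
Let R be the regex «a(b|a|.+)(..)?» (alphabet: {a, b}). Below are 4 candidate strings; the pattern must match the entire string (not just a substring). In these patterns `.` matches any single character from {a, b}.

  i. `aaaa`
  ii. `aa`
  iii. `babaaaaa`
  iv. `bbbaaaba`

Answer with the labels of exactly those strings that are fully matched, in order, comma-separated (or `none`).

i, ii

i → match
ii → match
iii → no match — must start with `a`
iv → no match — must start with `a`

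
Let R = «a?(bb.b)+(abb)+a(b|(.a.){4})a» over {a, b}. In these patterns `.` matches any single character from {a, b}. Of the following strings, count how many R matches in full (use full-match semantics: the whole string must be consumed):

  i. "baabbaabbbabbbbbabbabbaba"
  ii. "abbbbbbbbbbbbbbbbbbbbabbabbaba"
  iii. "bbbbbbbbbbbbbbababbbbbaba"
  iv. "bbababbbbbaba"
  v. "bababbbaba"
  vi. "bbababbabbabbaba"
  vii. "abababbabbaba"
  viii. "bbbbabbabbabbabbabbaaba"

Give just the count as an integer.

i → no match
ii → match
iii → no match
iv → no match
v → no match
vi → match
vii → no match
viii → no match
Total matched: 2

2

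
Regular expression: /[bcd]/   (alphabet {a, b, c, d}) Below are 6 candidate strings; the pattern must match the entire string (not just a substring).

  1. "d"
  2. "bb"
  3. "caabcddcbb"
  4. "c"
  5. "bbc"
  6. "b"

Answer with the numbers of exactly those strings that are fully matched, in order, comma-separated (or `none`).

1 → match
2 → no match
3 → no match
4 → match
5 → no match
6 → match

1, 4, 6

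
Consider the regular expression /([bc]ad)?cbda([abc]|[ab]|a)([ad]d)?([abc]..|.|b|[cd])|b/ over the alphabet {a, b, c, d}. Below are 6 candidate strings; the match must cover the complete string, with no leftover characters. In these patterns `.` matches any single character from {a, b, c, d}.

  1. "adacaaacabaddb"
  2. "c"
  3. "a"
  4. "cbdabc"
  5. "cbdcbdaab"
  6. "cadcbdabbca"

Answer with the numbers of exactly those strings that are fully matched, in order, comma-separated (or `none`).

1 → no match
2. "c" → no match
3. "a" → no match
4. "cbdabc" → match
5. "cbdcbdaab" → no match
6. "cadcbdabbca" → match

4, 6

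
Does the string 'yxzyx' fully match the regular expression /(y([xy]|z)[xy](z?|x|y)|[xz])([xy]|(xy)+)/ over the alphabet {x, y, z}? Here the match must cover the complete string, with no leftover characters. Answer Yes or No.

No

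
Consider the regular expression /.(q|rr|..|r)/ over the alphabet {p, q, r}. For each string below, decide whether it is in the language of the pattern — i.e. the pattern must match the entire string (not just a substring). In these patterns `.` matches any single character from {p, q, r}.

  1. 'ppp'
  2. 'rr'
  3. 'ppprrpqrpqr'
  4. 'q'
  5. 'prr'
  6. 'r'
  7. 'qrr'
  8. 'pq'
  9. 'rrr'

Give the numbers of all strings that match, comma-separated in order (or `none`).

1 → match
2 → match
3 → no match
4 → no match
5 → match
6 → no match
7 → match
8 → match
9 → match

1, 2, 5, 7, 8, 9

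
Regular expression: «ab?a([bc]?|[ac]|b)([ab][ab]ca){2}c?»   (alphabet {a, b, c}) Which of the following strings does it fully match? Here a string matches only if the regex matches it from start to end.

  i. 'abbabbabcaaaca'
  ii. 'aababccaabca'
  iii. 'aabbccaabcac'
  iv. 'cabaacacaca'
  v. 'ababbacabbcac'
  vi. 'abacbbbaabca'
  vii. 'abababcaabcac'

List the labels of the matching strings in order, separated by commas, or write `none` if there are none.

i → no match
ii → no match
iii → no match
iv → no match — must start with 'a'
v → match
vi → no match
vii → match

v, vii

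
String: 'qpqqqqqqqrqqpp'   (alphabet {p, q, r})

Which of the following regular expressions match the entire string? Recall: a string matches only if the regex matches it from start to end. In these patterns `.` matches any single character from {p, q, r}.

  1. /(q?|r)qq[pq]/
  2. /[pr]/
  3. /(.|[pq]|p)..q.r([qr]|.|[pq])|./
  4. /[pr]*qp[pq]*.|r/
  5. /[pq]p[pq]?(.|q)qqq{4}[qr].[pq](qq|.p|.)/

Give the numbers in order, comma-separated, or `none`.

5

1 → no match
2 → no match
3 → no match
4 → no match
5 → match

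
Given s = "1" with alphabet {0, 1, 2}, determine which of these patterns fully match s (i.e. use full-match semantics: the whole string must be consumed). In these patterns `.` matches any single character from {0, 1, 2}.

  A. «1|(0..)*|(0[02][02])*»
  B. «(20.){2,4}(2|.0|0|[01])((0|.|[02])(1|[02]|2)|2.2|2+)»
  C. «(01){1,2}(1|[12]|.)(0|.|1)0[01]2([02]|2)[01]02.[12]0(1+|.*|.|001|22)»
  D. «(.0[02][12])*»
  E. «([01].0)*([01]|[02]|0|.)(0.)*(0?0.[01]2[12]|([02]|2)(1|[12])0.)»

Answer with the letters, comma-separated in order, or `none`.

A → match
B → no match — must start with "20"
C → no match — must start with "01"
D → no match
E → no match

A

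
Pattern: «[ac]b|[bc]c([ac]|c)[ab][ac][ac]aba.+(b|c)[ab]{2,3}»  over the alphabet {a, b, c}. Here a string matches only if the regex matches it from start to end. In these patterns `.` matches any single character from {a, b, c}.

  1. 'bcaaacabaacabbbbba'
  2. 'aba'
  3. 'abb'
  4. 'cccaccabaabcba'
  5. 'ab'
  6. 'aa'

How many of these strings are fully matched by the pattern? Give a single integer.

1 → match
2 → no match
3 → no match
4 → match
5 → match
6 → no match
Total matched: 3

3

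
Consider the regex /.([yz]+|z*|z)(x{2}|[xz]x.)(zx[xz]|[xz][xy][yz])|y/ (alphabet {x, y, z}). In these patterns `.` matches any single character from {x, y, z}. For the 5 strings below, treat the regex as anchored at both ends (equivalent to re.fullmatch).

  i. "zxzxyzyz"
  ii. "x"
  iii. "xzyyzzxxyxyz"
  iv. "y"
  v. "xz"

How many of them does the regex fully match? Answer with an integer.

i → no match
ii → no match
iii → match
iv → match
v → no match
Total matched: 2

2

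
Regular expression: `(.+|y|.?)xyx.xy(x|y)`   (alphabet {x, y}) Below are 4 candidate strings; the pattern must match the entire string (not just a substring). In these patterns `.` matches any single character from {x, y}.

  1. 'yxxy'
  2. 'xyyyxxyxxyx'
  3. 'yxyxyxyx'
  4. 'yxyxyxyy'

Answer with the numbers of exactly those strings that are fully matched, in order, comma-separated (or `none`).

3, 4

1 → no match
2 → no match
3 → match
4 → match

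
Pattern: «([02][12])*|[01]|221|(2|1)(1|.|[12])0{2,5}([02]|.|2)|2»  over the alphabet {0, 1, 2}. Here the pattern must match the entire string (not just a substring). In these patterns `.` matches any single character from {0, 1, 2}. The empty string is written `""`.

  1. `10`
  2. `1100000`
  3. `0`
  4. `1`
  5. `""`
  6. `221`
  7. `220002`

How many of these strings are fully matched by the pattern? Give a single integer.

6

1 → no match
2 → match
3 → match
4 → match
5 → match
6 → match
7 → match
Total matched: 6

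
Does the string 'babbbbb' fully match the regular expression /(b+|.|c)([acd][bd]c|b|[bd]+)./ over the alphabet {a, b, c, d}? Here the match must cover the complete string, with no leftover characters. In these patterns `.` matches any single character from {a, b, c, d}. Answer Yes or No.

No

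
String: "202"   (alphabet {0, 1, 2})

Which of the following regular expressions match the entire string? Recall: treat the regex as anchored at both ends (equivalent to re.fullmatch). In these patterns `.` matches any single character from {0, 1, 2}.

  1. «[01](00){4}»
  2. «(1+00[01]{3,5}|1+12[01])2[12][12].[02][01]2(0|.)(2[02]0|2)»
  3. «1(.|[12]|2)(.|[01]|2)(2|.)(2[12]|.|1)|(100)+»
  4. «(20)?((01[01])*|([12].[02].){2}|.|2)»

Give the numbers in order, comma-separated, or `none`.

4

1 → no match — must end with "00"
2 → no match — must start with "1"
3 → no match
4 → match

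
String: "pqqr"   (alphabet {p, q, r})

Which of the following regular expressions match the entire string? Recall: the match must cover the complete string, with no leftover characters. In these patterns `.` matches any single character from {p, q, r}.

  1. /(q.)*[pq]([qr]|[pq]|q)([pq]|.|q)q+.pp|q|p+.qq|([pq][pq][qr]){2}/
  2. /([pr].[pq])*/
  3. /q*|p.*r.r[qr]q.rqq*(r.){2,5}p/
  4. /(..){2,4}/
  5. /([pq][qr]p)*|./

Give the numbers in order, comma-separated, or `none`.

1 → no match
2 → no match
3 → no match
4 → match
5 → no match

4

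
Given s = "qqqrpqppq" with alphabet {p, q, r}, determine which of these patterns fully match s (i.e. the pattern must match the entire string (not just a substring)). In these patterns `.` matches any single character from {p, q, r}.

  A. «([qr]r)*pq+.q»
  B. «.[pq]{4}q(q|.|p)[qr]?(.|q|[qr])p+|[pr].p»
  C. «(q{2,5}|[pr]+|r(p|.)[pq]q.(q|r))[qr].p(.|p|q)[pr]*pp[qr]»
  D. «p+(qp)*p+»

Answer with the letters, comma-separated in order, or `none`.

A → no match
B → no match — must end with "p"
C → match
D → no match — must start with "p"

C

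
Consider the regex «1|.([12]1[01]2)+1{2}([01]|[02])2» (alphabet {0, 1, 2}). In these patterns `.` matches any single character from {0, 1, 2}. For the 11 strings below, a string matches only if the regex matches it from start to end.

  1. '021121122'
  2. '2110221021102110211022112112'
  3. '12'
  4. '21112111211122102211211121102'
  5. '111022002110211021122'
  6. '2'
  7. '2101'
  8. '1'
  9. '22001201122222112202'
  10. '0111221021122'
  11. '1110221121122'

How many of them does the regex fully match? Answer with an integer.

1 → match
2 → no match
3 → no match
4 → match
5 → no match
6 → no match
7 → no match
8 → match
9 → no match
10 → match
11 → match
Total matched: 5

5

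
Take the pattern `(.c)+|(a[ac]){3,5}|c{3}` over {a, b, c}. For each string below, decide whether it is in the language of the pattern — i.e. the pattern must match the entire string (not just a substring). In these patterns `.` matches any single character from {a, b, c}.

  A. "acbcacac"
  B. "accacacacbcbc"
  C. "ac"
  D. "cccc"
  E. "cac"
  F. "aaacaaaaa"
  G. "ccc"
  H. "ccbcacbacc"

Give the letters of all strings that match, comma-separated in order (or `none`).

A, C, D, G

A. "acbcacac" → match
B → no match
C. "ac" → match
D. "cccc" → match
E. "cac" → no match
F. "aaacaaaaa" → no match
G. "ccc" → match
H. "ccbcacbacc" → no match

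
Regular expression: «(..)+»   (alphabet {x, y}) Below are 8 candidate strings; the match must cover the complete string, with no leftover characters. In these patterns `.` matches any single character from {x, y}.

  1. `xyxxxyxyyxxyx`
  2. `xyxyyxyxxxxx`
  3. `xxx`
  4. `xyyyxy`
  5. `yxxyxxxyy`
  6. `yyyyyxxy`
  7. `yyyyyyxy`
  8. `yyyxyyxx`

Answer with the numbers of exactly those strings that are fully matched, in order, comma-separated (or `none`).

1 → no match
2 → match
3 → no match
4 → match
5 → no match
6 → match
7 → match
8 → match

2, 4, 6, 7, 8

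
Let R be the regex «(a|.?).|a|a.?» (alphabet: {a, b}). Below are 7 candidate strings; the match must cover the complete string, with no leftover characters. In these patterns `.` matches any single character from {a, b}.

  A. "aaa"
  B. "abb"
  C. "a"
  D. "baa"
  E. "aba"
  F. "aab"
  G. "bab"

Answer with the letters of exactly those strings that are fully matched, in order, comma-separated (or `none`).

C

A. "aaa" → no match
B. "abb" → no match
C. "a" → match
D. "baa" → no match
E. "aba" → no match
F. "aab" → no match
G. "bab" → no match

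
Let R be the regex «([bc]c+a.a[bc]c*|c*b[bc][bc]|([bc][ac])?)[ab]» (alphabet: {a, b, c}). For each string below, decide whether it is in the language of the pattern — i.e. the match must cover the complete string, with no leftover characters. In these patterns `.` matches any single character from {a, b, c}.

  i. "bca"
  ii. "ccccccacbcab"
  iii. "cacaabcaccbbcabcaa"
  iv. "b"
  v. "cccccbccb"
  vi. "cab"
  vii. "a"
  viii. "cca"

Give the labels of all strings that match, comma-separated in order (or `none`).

i → match
ii → no match
iii → no match
iv → match
v → match
vi → match
vii → match
viii → match

i, iv, v, vi, vii, viii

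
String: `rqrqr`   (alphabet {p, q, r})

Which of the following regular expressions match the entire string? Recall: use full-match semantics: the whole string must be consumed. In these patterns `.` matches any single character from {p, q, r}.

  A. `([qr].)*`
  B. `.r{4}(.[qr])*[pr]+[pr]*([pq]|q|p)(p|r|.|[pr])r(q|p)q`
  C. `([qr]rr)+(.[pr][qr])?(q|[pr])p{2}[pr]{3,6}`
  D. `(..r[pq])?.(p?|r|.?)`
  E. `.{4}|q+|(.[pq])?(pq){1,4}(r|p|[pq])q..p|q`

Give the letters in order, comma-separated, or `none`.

A → no match
B → no match — must end with `q`
C → no match
D → match
E → no match

D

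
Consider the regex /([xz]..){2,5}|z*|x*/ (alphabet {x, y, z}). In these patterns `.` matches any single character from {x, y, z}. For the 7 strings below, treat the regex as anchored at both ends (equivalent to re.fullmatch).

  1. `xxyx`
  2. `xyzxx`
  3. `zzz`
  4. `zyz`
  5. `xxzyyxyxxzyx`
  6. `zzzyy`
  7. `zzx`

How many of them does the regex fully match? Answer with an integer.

1 → no match
2 → no match
3 → match
4 → no match
5 → no match
6 → no match
7 → no match
Total matched: 1

1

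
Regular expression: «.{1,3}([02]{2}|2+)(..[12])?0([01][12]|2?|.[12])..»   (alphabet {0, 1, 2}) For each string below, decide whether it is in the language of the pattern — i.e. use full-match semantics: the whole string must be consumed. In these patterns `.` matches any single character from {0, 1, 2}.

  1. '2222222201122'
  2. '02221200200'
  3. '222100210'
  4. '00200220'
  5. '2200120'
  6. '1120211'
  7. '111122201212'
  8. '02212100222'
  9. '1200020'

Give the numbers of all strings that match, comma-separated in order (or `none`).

1, 2, 4, 5, 6, 8, 9

1 → match
2 → match
3 → no match
4 → match
5 → match
6 → match
7 → no match
8 → match
9 → match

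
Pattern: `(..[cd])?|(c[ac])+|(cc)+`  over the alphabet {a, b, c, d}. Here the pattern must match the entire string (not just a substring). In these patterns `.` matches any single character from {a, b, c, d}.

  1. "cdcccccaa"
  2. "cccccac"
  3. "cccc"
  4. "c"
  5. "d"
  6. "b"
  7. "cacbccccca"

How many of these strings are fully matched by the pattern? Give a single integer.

1 → no match
2 → no match
3 → match
4 → no match
5 → no match
6 → no match
7 → no match
Total matched: 1

1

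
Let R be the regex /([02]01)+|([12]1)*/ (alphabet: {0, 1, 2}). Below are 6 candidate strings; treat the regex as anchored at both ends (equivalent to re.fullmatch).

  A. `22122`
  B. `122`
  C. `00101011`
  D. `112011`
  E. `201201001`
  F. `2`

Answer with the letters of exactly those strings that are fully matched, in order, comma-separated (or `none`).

E

A → no match
B → no match
C → no match
D → no match
E → match
F → no match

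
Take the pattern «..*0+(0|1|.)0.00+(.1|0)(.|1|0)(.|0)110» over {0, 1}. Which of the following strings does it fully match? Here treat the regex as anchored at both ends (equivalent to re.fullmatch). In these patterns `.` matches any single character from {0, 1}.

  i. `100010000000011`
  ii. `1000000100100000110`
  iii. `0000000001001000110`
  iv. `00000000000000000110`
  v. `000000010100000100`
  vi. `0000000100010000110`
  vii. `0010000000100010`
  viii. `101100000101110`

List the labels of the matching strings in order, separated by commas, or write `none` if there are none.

iv

i → no match — must end with `110`
ii → no match
iii → no match
iv → match
v → no match — must end with `110`
vi → no match
vii → no match — must end with `110`
viii → no match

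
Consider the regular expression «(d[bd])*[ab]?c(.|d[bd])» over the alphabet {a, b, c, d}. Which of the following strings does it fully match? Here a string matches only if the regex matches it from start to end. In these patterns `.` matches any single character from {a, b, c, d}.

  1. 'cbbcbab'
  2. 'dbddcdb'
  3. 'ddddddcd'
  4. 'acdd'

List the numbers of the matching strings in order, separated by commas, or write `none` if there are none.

2, 3, 4

1 → no match
2 → match
3 → match
4 → match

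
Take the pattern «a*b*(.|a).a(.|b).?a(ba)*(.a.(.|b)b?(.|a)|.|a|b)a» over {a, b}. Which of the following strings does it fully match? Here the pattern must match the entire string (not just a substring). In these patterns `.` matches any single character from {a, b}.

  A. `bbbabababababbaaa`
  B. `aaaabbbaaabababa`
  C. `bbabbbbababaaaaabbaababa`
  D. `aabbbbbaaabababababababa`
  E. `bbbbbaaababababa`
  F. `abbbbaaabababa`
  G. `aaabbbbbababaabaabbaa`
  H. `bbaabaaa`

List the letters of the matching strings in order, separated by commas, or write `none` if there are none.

B, D, E, F, G, H

A → no match
B → match
C → no match
D → match
E → match
F → match
G → match
H → match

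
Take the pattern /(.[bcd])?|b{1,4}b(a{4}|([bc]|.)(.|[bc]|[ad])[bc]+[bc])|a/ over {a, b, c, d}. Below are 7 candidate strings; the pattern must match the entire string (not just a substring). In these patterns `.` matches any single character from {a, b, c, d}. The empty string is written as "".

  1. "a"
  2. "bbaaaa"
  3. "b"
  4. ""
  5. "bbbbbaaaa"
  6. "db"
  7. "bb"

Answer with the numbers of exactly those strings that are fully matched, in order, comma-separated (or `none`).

1, 2, 4, 5, 6, 7

1. "a" → match
2. "bbaaaa" → match
3. "b" → no match
4. "" → match
5. "bbbbbaaaa" → match
6. "db" → match
7. "bb" → match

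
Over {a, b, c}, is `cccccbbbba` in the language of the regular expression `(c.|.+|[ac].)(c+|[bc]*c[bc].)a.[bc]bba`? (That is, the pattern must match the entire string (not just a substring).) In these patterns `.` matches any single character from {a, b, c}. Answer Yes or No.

No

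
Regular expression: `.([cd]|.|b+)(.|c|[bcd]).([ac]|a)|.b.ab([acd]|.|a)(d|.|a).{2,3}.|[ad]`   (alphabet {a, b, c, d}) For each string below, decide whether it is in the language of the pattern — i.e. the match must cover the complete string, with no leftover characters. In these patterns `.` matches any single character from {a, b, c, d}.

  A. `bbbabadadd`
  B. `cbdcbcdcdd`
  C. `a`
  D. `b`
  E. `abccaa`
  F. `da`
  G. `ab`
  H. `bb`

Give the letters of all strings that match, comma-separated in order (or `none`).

A, C

A → match
B → no match
C → match
D → no match
E → no match
F → no match
G → no match
H → no match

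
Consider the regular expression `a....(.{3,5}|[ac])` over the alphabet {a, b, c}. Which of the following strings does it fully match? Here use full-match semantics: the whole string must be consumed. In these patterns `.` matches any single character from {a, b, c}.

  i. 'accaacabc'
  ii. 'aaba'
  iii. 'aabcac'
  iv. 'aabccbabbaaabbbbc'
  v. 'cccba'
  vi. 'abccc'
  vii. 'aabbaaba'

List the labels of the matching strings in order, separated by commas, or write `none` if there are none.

i → match
ii → no match
iii → match
iv → no match
v → no match — must start with 'a'
vi → no match
vii → match

i, iii, vii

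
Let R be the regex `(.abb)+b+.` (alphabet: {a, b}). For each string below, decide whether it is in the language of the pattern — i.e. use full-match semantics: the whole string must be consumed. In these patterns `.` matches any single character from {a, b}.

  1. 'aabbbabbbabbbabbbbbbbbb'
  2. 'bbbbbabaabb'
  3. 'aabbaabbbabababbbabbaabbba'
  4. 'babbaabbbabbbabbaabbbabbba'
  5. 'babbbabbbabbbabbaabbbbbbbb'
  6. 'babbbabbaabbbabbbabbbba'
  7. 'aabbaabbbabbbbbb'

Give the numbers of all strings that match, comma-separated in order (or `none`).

1, 4, 5, 6, 7

1 → match
2 → no match
3 → no match
4 → match
5 → match
6 → match
7 → match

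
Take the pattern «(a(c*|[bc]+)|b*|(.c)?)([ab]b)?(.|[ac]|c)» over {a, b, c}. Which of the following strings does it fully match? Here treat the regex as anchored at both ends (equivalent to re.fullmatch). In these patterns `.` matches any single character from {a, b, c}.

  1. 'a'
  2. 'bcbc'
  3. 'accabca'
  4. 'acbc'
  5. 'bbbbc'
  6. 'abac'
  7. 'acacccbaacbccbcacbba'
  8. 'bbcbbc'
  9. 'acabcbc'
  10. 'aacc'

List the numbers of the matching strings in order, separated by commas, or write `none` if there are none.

1 → match
2 → no match
3 → no match
4 → match
5 → match
6 → no match
7 → no match
8 → no match
9 → no match
10 → no match

1, 4, 5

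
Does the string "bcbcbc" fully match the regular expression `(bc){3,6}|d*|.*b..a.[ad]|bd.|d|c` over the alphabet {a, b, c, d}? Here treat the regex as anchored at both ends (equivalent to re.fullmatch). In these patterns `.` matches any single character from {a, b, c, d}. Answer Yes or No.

Yes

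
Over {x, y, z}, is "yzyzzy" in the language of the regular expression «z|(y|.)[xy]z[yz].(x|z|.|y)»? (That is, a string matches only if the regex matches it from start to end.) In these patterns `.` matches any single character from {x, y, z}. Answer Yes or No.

No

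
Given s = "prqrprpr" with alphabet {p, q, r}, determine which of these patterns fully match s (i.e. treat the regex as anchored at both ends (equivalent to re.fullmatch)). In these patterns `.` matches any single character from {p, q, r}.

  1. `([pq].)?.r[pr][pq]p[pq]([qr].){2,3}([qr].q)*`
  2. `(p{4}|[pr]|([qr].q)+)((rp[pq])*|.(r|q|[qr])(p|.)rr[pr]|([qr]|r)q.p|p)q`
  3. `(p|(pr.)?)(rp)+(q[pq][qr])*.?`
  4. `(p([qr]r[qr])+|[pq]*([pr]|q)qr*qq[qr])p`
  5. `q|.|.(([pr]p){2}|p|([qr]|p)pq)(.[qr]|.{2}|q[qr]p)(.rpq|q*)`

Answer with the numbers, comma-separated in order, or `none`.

3

1 → no match
2 → no match — must end with "q"
3 → match
4 → no match — must end with "p"
5 → no match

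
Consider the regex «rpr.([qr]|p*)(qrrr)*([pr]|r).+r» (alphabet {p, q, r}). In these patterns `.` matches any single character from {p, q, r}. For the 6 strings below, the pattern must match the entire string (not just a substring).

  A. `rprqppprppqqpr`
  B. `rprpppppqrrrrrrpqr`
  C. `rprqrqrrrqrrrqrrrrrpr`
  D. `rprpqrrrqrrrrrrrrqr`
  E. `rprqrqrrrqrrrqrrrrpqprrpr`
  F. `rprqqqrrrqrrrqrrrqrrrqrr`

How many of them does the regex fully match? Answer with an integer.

A → match
B → match
C → match
D → match
E → match
F → no match
Total matched: 5

5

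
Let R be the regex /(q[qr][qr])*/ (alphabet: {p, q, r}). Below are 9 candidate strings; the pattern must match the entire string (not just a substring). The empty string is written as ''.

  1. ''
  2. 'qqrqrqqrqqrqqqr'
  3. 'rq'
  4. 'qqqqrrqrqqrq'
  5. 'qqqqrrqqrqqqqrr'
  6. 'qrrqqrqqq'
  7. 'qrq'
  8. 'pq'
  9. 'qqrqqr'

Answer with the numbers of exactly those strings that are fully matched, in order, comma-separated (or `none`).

1, 2, 4, 5, 6, 7, 9

1 → match
2 → match
3 → no match
4 → match
5 → match
6 → match
7 → match
8 → no match
9 → match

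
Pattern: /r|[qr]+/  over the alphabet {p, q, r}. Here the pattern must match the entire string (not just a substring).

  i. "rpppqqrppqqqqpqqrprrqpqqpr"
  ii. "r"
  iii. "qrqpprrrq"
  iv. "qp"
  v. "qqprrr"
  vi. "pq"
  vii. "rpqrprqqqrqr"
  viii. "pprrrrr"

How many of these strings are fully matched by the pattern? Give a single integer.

1

i → no match
ii → match
iii → no match
iv → no match
v → no match
vi → no match
vii → no match
viii → no match
Total matched: 1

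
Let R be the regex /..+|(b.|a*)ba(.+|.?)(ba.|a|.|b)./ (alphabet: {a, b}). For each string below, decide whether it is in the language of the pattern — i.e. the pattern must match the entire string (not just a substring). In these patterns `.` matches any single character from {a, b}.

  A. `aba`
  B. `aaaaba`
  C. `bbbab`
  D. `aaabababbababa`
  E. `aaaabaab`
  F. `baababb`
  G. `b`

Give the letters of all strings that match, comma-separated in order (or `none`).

A, B, C, D, E, F

A → match
B → match
C → match
D → match
E → match
F → match
G → no match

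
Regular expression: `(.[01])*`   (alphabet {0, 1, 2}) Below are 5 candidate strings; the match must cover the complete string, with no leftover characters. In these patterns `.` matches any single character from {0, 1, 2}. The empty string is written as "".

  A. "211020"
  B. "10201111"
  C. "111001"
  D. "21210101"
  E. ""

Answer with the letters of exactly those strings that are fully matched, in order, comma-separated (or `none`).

A → match
B → match
C → match
D → match
E → match

A, B, C, D, E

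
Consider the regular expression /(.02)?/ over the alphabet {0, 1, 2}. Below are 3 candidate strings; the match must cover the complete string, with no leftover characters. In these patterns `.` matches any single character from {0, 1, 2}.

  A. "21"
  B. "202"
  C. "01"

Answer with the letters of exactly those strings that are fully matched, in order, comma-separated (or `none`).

A → no match
B → match
C → no match

B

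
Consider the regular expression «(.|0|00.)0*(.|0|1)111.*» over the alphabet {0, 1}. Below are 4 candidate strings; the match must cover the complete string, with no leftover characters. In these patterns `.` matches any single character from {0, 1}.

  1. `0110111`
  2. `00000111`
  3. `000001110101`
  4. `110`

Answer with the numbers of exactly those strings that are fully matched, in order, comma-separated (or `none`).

1 → no match
2 → match
3 → match
4 → no match

2, 3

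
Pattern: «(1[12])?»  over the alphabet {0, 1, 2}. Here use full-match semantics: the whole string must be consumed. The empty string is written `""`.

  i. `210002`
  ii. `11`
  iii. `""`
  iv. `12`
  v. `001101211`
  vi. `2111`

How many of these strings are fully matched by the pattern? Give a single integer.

3

i → no match
ii → match
iii → match
iv → match
v → no match
vi → no match
Total matched: 3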